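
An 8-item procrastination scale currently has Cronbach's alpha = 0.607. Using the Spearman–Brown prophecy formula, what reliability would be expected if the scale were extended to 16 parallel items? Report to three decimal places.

predicted reliability = 0.755

Length factor m = 16/8 = 2.0000
α' = m·α / (1 + (m−1)·α)
   = 16/8 × 0.607 / (1 + (16/8 − 1) × 0.607)
   = 1.2140 / 1.6070 = 0.755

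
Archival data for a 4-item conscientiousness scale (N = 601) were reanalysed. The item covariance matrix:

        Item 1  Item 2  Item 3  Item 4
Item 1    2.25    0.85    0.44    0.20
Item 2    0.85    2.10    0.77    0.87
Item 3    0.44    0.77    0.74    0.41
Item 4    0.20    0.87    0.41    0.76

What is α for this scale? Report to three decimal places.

Σσᵢ² = 2.25 + 2.10 + 0.74 + 0.76 = 5.85
Sum of the distinct covariances = 3.54
σ²_T = 5.85 + 2 × 3.54 = 12.93
α = (k/(k−1))·(1 − Σσᵢ²/σ²_T) = (4/3)·(1 − 5.85/12.93) = 0.730

α = 0.730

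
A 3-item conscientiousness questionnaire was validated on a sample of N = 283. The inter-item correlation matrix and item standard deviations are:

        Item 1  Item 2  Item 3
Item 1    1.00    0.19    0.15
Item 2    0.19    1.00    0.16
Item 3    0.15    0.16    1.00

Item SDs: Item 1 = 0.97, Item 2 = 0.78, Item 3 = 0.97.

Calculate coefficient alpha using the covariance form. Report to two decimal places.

Σσ²ᵢ = 0.97² + 0.78² + 0.97² = 2.4902
Covariances σ_ij = r_ij · s_i · s_j:
  σ(Item 1,Item 2) = 0.19 × 0.97 × 0.78 = 0.1438
  σ(Item 1,Item 3) = 0.15 × 0.97 × 0.97 = 0.1411
  σ(Item 2,Item 3) = 0.16 × 0.78 × 0.97 = 0.1211
σ²_T = Σσ²ᵢ + 2·Σσ_ij = 2.4902 + 2 × 0.4060 = 3.3022
α = (3/2)·(1 − 2.4902/3.3022) = 0.37

coefficient alpha = 0.37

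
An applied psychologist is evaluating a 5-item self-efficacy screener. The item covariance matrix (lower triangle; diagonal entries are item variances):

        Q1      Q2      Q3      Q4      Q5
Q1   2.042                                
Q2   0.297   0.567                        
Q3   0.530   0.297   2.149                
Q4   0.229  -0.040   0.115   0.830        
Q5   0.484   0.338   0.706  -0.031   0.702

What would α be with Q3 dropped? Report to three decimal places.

Remaining items: Q1, Q2, Q4, Q5 (k = 4).
sum of item variances = 2.042 + 0.567 + 0.830 + 0.702 = 4.141
σ²_T = 4.141 + 2 × 1.277 = 6.695
α (item deleted) = (4/3)·(1 − 4.141/6.695) = 0.509

α = 0.509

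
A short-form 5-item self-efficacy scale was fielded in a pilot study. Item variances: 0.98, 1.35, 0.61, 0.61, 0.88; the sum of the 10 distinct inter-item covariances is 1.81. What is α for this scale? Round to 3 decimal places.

α = 0.562

sum of item variances = 0.98 + 1.35 + 0.61 + 0.61 + 0.88 = 4.43
Sum of distinct covariances = 1.81
σ²_total = sum of item variances + 2·Σcov = 4.43 + 2 × 1.81 = 8.05
α = (5/4)·(1 − 4.43/8.05) = 0.562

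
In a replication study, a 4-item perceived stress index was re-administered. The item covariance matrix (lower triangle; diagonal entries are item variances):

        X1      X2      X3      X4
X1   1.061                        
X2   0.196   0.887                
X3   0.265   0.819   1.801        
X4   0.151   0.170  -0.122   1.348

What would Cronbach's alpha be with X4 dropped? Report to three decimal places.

Remaining items: X1, X2, X3 (k = 3).
Σσᵢ² = 1.061 + 0.887 + 1.801 = 3.749
total variance = 3.749 + 2 × 1.280 = 6.309
α (item deleted) = (3/2)·(1 − 3.749/6.309) = 0.609

α = 0.609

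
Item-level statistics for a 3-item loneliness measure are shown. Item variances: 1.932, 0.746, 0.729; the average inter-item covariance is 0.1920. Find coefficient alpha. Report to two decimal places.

α = 0.38

ΣVar(i) = 1.932 + 0.746 + 0.729 = 3.407
Sum of the 3 distinct covariances = 3 × 0.1920 = 0.5760
σ²_T = ΣVar(i) + 2·Σcov = 3.407 + 2 × 0.5760 = 4.5590
α = (3/2)·(1 − 3.407/4.5590) = 0.38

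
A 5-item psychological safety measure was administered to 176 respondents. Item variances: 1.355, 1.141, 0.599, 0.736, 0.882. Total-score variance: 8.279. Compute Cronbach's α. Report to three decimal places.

Cronbach's α = 0.538

Σσ²ᵢ = 1.355 + 1.141 + 0.599 + 0.736 + 0.882 = 4.713
α = (k/(k−1))·(1 − Σσ²ᵢ/Var(T)) = (5/4)·(1 − 4.713/8.279) = 0.538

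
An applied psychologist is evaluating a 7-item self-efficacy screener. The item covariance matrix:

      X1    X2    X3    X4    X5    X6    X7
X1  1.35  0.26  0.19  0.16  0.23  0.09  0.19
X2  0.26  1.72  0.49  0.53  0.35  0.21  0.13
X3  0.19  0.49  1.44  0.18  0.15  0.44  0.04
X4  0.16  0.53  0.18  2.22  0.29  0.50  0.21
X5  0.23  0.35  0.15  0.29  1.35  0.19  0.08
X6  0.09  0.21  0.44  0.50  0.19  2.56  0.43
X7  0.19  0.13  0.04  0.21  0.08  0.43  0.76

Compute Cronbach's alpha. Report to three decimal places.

α = 0.564

sum of item variances = 1.35 + 1.72 + 1.44 + 2.22 + 1.35 + 2.56 + 0.76 = 11.40
Sum of the distinct covariances = 5.34
σ²_T = 11.40 + 2 × 5.34 = 22.08
α = (k/(k−1))·(1 − sum of item variances/σ²_T) = (7/6)·(1 − 11.40/22.08) = 0.564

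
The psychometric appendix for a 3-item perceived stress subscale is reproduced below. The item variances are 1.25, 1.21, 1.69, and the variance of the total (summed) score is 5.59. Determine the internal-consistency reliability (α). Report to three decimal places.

α = 0.386

ΣVar(i) = 1.25 + 1.21 + 1.69 = 4.15
α = (k/(k−1))·(1 − ΣVar(i)/σ²_total) = (3/2)·(1 − 4.15/5.59) = 0.386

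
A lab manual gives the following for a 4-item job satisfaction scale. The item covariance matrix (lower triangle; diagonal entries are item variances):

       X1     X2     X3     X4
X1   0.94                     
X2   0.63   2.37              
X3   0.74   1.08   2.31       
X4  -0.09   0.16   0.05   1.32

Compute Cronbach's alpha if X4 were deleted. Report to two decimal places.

Remaining items: X1, X2, X3 (k = 3).
Σσ²ᵢ = 0.94 + 2.37 + 2.31 = 5.62
σ²_total = 5.62 + 2 × 2.45 = 10.52
α (item deleted) = (3/2)·(1 − 5.62/10.52) = 0.70

Cronbach's alpha = 0.70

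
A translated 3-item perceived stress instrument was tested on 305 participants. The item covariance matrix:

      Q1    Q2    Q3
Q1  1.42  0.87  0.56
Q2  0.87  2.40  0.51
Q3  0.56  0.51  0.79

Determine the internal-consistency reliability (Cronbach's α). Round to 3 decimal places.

Cronbach's α = 0.686

Σσᵢ² = 1.42 + 2.40 + 0.79 = 4.61
Sum of the distinct covariances = 1.94
total variance = 4.61 + 2 × 1.94 = 8.49
α = (k/(k−1))·(1 − Σσᵢ²/total variance) = (3/2)·(1 − 4.61/8.49) = 0.686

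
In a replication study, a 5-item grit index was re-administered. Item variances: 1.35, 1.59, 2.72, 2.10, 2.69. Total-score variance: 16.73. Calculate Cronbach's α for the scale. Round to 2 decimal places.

α = 0.47

sum of item variances = 1.35 + 1.59 + 2.72 + 2.10 + 2.69 = 10.45
α = (k/(k−1))·(1 − sum of item variances/total variance) = (5/4)·(1 − 10.45/16.73) = 0.47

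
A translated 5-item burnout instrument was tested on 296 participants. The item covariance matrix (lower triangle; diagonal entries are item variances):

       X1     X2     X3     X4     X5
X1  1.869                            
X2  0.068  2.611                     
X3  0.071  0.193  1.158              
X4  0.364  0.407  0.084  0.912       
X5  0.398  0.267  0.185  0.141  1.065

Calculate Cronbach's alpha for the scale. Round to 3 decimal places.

Σσ²ᵢ = 1.869 + 2.611 + 1.158 + 0.912 + 1.065 = 7.615
Sum of the distinct covariances = 2.178
σ²_T = 7.615 + 2 × 2.178 = 11.971
α = (k/(k−1))·(1 − Σσ²ᵢ/σ²_T) = (5/4)·(1 − 7.615/11.971) = 0.455

α = 0.455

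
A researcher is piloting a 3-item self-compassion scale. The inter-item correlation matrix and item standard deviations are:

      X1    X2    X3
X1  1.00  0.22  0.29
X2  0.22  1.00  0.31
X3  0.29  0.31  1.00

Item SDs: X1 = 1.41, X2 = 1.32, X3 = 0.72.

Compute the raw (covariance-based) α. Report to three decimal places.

Σσ²ᵢ = 1.41² + 1.32² + 0.72² = 4.2489
Covariances σ_ij = r_ij · s_i · s_j:
  σ(X1,X2) = 0.22 × 1.41 × 1.32 = 0.4095
  σ(X1,X3) = 0.29 × 1.41 × 0.72 = 0.2944
  σ(X2,X3) = 0.31 × 1.32 × 0.72 = 0.2946
σ²_T = Σσ²ᵢ + 2·Σσ_ij = 4.2489 + 2 × 0.9985 = 6.2459
α = (3/2)·(1 − 4.2489/6.2459) = 0.480

α = 0.480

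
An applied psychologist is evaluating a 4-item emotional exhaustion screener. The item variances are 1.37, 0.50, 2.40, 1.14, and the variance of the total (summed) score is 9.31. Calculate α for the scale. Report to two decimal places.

α = 0.56

Σσᵢ² = 1.37 + 0.50 + 2.40 + 1.14 = 5.41
α = (k/(k−1))·(1 − Σσᵢ²/σ²_T) = (4/3)·(1 − 5.41/9.31) = 0.56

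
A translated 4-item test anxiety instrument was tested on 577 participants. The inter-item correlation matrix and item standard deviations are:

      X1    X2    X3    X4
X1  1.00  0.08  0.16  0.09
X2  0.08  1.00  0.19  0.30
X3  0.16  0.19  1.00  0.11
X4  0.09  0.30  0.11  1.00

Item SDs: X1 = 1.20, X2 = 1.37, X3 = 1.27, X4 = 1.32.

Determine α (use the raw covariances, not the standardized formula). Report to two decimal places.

Σσ²ᵢ = 1.20² + 1.37² + 1.27² + 1.32² = 6.6722
Covariances σ_ij = r_ij · s_i · s_j:
  σ(X1,X2) = 0.08 × 1.20 × 1.37 = 0.1315
  σ(X1,X3) = 0.16 × 1.20 × 1.27 = 0.2438
  σ(X1,X4) = 0.09 × 1.20 × 1.32 = 0.1426
  σ(X2,X3) = 0.19 × 1.37 × 1.27 = 0.3306
  σ(X2,X4) = 0.30 × 1.37 × 1.32 = 0.5425
  σ(X3,X4) = 0.11 × 1.27 × 1.32 = 0.1844
σ²_T = Σσ²ᵢ + 2·Σσ_ij = 6.6722 + 2 × 1.5754 = 9.8230
α = (4/3)·(1 − 6.6722/9.8230) = 0.43

α = 0.43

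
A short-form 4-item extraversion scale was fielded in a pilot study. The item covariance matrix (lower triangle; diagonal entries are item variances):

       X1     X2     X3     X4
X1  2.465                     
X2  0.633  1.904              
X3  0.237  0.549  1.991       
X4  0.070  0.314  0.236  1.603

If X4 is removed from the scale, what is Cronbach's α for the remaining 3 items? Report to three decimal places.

Remaining items: X1, X2, X3 (k = 3).
Σσᵢ² = 2.465 + 1.904 + 1.991 = 6.360
σ²_T = 6.360 + 2 × 1.419 = 9.198
α (item deleted) = (3/2)·(1 − 6.360/9.198) = 0.463

Cronbach's α = 0.463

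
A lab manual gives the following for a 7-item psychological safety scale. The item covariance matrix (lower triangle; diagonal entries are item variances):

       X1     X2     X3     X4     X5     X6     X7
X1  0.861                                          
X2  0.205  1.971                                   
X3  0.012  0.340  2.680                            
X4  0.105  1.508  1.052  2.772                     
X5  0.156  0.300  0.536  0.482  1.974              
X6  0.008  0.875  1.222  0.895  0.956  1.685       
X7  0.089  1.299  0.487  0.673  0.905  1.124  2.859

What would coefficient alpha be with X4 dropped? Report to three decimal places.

Remaining items: X1, X2, X3, X5, X6, X7 (k = 6).
ΣVar(i) = 0.861 + 1.971 + 2.680 + 1.974 + 1.685 + 2.859 = 12.030
Var(T) = 12.030 + 2 × 8.514 = 29.058
α (item deleted) = (6/5)·(1 − 12.030/29.058) = 0.703

α = 0.703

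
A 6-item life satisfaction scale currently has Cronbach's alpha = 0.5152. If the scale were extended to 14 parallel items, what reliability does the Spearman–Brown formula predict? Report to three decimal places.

predicted reliability = 0.713

Length factor m = 14/6 = 2.3333
α' = m·α / (1 + (m−1)·α)
   = 14/6 × 0.5152 / (1 + (14/6 − 1) × 0.5152)
   = 1.2021 / 1.6869 = 0.713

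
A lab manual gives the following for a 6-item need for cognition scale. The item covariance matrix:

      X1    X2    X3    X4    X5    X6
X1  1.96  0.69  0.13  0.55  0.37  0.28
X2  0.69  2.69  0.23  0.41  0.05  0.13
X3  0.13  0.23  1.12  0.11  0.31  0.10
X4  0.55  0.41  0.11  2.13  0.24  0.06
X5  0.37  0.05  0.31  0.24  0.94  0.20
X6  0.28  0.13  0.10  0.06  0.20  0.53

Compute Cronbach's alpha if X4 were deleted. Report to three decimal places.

Cronbach's alpha = 0.509

Remaining items: X1, X2, X3, X5, X6 (k = 5).
Σσᵢ² = 1.96 + 2.69 + 1.12 + 0.94 + 0.53 = 7.24
Var(T) = 7.24 + 2 × 2.49 = 12.22
α (item deleted) = (5/4)·(1 − 7.24/12.22) = 0.509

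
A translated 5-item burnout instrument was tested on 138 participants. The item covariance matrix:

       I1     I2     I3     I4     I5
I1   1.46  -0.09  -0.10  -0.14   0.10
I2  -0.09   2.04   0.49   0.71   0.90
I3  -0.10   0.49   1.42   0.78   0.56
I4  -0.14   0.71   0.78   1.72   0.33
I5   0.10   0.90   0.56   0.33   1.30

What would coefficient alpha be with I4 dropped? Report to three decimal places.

coefficient alpha = 0.499

Remaining items: I1, I2, I3, I5 (k = 4).
sum of item variances = 1.46 + 2.04 + 1.42 + 1.30 = 6.22
total variance = 6.22 + 2 × 1.86 = 9.94
α (item deleted) = (4/3)·(1 − 6.22/9.94) = 0.499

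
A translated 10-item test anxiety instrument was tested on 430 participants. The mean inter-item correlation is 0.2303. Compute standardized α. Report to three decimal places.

Standardized α = k·r̄ / (1 + (k−1)·r̄) = 10 × 0.2303 / (1 + 9 × 0.2303)
  = 2.3030 / 3.0727 = 0.750

α = 0.750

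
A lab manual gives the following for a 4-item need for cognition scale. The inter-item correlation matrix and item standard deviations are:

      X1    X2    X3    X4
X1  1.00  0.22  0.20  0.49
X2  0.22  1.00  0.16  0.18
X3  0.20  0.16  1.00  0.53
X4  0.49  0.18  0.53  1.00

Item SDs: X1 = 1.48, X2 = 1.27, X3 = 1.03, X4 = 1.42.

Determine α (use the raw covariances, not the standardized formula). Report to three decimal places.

Σσ²ᵢ = 1.48² + 1.27² + 1.03² + 1.42² = 6.8806
Covariances σ_ij = r_ij · s_i · s_j:
  σ(X1,X2) = 0.22 × 1.48 × 1.27 = 0.4135
  σ(X1,X3) = 0.20 × 1.48 × 1.03 = 0.3049
  σ(X1,X4) = 0.49 × 1.48 × 1.42 = 1.0298
  σ(X2,X3) = 0.16 × 1.27 × 1.03 = 0.2093
  σ(X2,X4) = 0.18 × 1.27 × 1.42 = 0.3246
  σ(X3,X4) = 0.53 × 1.03 × 1.42 = 0.7752
σ²_T = Σσ²ᵢ + 2·Σσ_ij = 6.8806 + 2 × 3.0573 = 12.9952
α = (4/3)·(1 − 6.8806/12.9952) = 0.627

α = 0.627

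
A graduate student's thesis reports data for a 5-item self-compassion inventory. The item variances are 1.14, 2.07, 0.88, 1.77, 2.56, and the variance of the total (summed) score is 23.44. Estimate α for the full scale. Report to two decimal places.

Σσᵢ² = 1.14 + 2.07 + 0.88 + 1.77 + 2.56 = 8.42
α = (k/(k−1))·(1 − Σσᵢ²/σ²_T) = (5/4)·(1 − 8.42/23.44) = 0.80

α = 0.80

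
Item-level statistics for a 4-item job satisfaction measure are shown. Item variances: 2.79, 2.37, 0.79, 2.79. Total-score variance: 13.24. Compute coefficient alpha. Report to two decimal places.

Σσᵢ² = 2.79 + 2.37 + 0.79 + 2.79 = 8.74
α = (k/(k−1))·(1 − Σσᵢ²/total variance) = (4/3)·(1 − 8.74/13.24) = 0.45

α = 0.45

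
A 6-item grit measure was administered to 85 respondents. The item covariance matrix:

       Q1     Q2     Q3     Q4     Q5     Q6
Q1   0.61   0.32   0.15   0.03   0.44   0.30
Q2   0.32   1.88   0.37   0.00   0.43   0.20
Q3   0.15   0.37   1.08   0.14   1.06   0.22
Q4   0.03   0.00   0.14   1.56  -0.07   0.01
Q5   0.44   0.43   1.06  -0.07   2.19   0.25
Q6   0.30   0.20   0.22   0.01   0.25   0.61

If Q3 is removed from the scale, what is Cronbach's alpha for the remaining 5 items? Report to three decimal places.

Remaining items: Q1, Q2, Q4, Q5, Q6 (k = 5).
Σσᵢ² = 0.61 + 1.88 + 1.56 + 2.19 + 0.61 = 6.85
Var(T) = 6.85 + 2 × 1.91 = 10.67
α (item deleted) = (5/4)·(1 − 6.85/10.67) = 0.448

Cronbach's alpha = 0.448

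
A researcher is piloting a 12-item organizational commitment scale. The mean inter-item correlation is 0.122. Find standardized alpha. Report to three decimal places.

α = 0.625

Standardized α = k·r̄ / (1 + (k−1)·r̄) = 12 × 0.122 / (1 + 11 × 0.122)
  = 1.4640 / 2.3420 = 0.625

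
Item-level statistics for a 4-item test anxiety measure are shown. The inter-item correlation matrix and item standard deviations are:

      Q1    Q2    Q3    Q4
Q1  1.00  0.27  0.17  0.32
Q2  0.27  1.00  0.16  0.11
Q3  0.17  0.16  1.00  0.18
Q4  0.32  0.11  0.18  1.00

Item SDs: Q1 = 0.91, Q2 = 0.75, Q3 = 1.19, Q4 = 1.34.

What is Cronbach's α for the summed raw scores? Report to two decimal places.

Σσ²ᵢ = 0.91² + 0.75² + 1.19² + 1.34² = 4.6023
Covariances σ_ij = r_ij · s_i · s_j:
  σ(Q1,Q2) = 0.27 × 0.91 × 0.75 = 0.1843
  σ(Q1,Q3) = 0.17 × 0.91 × 1.19 = 0.1841
  σ(Q1,Q4) = 0.32 × 0.91 × 1.34 = 0.3902
  σ(Q2,Q3) = 0.16 × 0.75 × 1.19 = 0.1428
  σ(Q2,Q4) = 0.11 × 0.75 × 1.34 = 0.1106
  σ(Q3,Q4) = 0.18 × 1.19 × 1.34 = 0.2870
σ²_T = Σσ²ᵢ + 2·Σσ_ij = 4.6023 + 2 × 1.2990 = 7.2003
α = (4/3)·(1 − 4.6023/7.2003) = 0.48

Cronbach's α = 0.48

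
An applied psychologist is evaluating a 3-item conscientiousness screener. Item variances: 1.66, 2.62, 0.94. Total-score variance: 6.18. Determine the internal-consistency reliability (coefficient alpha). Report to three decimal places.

α = 0.233

Σσᵢ² = 1.66 + 2.62 + 0.94 = 5.22
α = (k/(k−1))·(1 − Σσᵢ²/σ²_T) = (3/2)·(1 − 5.22/6.18) = 0.233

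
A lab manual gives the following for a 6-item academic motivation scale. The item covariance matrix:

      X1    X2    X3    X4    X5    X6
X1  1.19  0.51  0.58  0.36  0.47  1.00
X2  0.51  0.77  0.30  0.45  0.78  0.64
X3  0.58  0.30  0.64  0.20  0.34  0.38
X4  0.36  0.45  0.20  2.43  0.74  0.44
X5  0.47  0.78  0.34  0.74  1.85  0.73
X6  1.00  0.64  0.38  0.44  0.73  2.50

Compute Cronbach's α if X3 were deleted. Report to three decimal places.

Remaining items: X1, X2, X4, X5, X6 (k = 5).
ΣVar(i) = 1.19 + 0.77 + 2.43 + 1.85 + 2.50 = 8.74
Var(T) = 8.74 + 2 × 6.12 = 20.98
α (item deleted) = (5/4)·(1 − 8.74/20.98) = 0.729

α = 0.729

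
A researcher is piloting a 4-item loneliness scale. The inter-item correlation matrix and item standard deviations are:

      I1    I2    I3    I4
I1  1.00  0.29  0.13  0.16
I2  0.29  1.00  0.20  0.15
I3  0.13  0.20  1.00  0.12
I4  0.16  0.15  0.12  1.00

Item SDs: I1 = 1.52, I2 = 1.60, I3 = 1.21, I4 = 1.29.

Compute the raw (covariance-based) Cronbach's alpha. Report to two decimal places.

Σσ²ᵢ = 1.52² + 1.60² + 1.21² + 1.29² = 7.9986
Covariances σ_ij = r_ij · s_i · s_j:
  σ(I1,I2) = 0.29 × 1.52 × 1.60 = 0.7053
  σ(I1,I3) = 0.13 × 1.52 × 1.21 = 0.2391
  σ(I1,I4) = 0.16 × 1.52 × 1.29 = 0.3137
  σ(I2,I3) = 0.20 × 1.60 × 1.21 = 0.3872
  σ(I2,I4) = 0.15 × 1.60 × 1.29 = 0.3096
  σ(I3,I4) = 0.12 × 1.21 × 1.29 = 0.1873
σ²_T = Σσ²ᵢ + 2·Σσ_ij = 7.9986 + 2 × 2.1422 = 12.2830
α = (4/3)·(1 − 7.9986/12.2830) = 0.47

Cronbach's alpha = 0.47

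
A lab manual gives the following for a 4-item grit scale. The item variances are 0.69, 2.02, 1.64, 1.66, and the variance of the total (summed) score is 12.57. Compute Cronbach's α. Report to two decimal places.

Cronbach's α = 0.70

Σσᵢ² = 0.69 + 2.02 + 1.64 + 1.66 = 6.01
α = (k/(k−1))·(1 − Σσᵢ²/total variance) = (4/3)·(1 − 6.01/12.57) = 0.70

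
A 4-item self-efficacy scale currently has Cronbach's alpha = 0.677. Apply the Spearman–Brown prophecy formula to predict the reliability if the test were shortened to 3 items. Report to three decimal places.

Length factor m = 3/4 = 0.7500
α' = m·α / (1 − (1−m)·α)
   = 3/4 × 0.677 / (1 − (1 − 3/4) × 0.677)
   = 0.5078 / 0.8307 = 0.611

predicted reliability = 0.611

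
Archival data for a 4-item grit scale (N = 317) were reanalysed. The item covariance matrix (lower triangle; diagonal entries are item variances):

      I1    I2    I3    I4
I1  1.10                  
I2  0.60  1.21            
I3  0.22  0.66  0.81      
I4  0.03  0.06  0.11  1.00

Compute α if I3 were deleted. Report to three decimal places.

α = 0.441

Remaining items: I1, I2, I4 (k = 3).
Σσ²ᵢ = 1.10 + 1.21 + 1.00 = 3.31
σ²_total = 3.31 + 2 × 0.69 = 4.69
α (item deleted) = (3/2)·(1 − 3.31/4.69) = 0.441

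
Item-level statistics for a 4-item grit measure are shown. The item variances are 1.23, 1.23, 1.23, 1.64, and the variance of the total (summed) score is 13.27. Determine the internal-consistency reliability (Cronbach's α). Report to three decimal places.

α = 0.798

sum of item variances = 1.23 + 1.23 + 1.23 + 1.64 = 5.33
α = (k/(k−1))·(1 − sum of item variances/Var(T)) = (4/3)·(1 − 5.33/13.27) = 0.798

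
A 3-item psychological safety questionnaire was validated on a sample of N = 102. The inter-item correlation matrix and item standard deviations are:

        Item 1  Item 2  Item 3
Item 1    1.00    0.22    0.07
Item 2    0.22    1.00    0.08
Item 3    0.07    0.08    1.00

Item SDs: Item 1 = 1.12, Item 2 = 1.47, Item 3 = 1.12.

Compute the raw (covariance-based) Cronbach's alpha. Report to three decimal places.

Σσ²ᵢ = 1.12² + 1.47² + 1.12² = 4.6697
Covariances σ_ij = r_ij · s_i · s_j:
  σ(Item 1,Item 2) = 0.22 × 1.12 × 1.47 = 0.3622
  σ(Item 1,Item 3) = 0.07 × 1.12 × 1.12 = 0.0878
  σ(Item 2,Item 3) = 0.08 × 1.47 × 1.12 = 0.1317
σ²_T = Σσ²ᵢ + 2·Σσ_ij = 4.6697 + 2 × 0.5817 = 5.8331
α = (3/2)·(1 − 4.6697/5.8331) = 0.299

α = 0.299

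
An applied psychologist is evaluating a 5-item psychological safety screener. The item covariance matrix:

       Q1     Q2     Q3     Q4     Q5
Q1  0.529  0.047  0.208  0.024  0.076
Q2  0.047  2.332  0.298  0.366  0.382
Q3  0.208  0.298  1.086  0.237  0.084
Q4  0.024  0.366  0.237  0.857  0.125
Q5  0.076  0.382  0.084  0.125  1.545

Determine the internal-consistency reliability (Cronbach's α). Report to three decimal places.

α = 0.460

Σσ²ᵢ = 0.529 + 2.332 + 1.086 + 0.857 + 1.545 = 6.349
Sum of off-diagonal covariances = 1.847
σ²_T = 6.349 + 2 × 1.847 = 10.043
α = (k/(k−1))·(1 − Σσ²ᵢ/σ²_T) = (5/4)·(1 − 6.349/10.043) = 0.460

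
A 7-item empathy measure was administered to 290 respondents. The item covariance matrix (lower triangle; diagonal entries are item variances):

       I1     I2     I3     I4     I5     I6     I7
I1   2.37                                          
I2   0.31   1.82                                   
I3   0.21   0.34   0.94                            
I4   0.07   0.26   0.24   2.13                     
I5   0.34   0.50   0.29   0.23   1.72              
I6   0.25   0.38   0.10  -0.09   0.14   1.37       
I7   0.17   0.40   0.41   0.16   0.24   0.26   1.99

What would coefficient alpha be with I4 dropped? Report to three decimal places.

α = 0.551

Remaining items: I1, I2, I3, I5, I6, I7 (k = 6).
ΣVar(i) = 2.37 + 1.82 + 0.94 + 1.72 + 1.37 + 1.99 = 10.21
σ²_T = 10.21 + 2 × 4.34 = 18.89
α (item deleted) = (6/5)·(1 − 10.21/18.89) = 0.551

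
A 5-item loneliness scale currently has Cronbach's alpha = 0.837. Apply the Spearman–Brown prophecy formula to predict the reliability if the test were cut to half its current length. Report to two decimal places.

Length factor m = 1/2
α' = m·α / (1 − (1−m)·α)
   = 1/2 × 0.837 / (1 − (1 − 1/2) × 0.837)
   = 0.4185 / 0.5815 = 0.72

predicted reliability = 0.72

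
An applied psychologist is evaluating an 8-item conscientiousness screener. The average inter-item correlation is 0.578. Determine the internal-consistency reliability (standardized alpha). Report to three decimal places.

Standardized α = k·r̄ / (1 + (k−1)·r̄) = 8 × 0.578 / (1 + 7 × 0.578)
  = 4.6240 / 5.0460 = 0.916

α = 0.916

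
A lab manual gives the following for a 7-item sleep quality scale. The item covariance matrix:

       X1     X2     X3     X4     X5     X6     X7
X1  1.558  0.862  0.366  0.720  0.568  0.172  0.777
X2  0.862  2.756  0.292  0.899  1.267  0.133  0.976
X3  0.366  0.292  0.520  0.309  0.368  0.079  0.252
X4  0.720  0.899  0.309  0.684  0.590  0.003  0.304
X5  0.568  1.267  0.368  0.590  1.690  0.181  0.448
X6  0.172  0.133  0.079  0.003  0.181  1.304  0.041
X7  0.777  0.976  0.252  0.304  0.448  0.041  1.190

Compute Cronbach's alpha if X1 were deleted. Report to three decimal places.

α = 0.722

Remaining items: X2, X3, X4, X5, X6, X7 (k = 6).
ΣVar(i) = 2.756 + 0.520 + 0.684 + 1.690 + 1.304 + 1.190 = 8.144
total variance = 8.144 + 2 × 6.142 = 20.428
α (item deleted) = (6/5)·(1 − 8.144/20.428) = 0.722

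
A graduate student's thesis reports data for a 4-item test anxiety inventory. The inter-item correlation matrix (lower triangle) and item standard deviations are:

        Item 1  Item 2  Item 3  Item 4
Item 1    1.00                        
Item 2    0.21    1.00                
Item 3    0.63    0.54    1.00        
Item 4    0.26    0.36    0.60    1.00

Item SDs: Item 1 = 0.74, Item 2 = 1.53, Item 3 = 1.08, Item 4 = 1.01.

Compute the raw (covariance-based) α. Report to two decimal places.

Σσ²ᵢ = 0.74² + 1.53² + 1.08² + 1.01² = 5.0750
Covariances σ_ij = r_ij · s_i · s_j:
  σ(Item 1,Item 2) = 0.21 × 0.74 × 1.53 = 0.2378
  σ(Item 1,Item 3) = 0.63 × 0.74 × 1.08 = 0.5035
  σ(Item 1,Item 4) = 0.26 × 0.74 × 1.01 = 0.1943
  σ(Item 2,Item 3) = 0.54 × 1.53 × 1.08 = 0.8923
  σ(Item 2,Item 4) = 0.36 × 1.53 × 1.01 = 0.5563
  σ(Item 3,Item 4) = 0.60 × 1.08 × 1.01 = 0.6545
σ²_T = Σσ²ᵢ + 2·Σσ_ij = 5.0750 + 2 × 3.0387 = 11.1524
α = (4/3)·(1 − 5.0750/11.1524) = 0.73

α = 0.73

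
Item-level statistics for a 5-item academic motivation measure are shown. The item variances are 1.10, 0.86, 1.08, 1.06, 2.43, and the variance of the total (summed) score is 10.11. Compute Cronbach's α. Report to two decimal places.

sum of item variances = 1.10 + 0.86 + 1.08 + 1.06 + 2.43 = 6.53
α = (k/(k−1))·(1 − sum of item variances/total variance) = (5/4)·(1 − 6.53/10.11) = 0.44

Cronbach's α = 0.44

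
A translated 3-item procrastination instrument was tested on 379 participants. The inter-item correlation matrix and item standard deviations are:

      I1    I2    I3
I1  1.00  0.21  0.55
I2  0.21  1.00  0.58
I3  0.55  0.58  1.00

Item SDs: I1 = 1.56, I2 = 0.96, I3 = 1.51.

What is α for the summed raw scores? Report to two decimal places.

Σσ²ᵢ = 1.56² + 0.96² + 1.51² = 5.6353
Covariances σ_ij = r_ij · s_i · s_j:
  σ(I1,I2) = 0.21 × 1.56 × 0.96 = 0.3145
  σ(I1,I3) = 0.55 × 1.56 × 1.51 = 1.2956
  σ(I2,I3) = 0.58 × 0.96 × 1.51 = 0.8408
σ²_T = Σσ²ᵢ + 2·Σσ_ij = 5.6353 + 2 × 2.4509 = 10.5371
α = (3/2)·(1 − 5.6353/10.5371) = 0.70

α = 0.70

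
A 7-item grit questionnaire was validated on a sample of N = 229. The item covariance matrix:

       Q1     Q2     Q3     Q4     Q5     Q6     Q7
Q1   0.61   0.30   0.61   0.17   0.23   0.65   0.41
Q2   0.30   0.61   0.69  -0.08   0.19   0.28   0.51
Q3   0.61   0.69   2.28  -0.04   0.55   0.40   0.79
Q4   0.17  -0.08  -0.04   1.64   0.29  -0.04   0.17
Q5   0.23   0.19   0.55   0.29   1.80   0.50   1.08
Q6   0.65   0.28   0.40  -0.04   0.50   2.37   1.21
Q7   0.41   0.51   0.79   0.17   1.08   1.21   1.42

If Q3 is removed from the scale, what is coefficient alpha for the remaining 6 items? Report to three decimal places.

Remaining items: Q1, Q2, Q4, Q5, Q6, Q7 (k = 6).
ΣVar(i) = 0.61 + 0.61 + 1.64 + 1.80 + 2.37 + 1.42 = 8.45
σ²_total = 8.45 + 2 × 5.87 = 20.19
α (item deleted) = (6/5)·(1 − 8.45/20.19) = 0.698

α = 0.698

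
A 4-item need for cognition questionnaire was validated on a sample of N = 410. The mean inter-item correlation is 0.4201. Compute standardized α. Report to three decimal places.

Standardized α = k·r̄ / (1 + (k−1)·r̄) = 4 × 0.4201 / (1 + 3 × 0.4201)
  = 1.6804 / 2.2603 = 0.743

standardized α = 0.743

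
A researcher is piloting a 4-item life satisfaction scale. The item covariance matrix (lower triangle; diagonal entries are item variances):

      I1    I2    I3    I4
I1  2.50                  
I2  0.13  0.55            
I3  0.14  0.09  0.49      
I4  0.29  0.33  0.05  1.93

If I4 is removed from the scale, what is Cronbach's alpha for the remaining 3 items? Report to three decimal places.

α = 0.254

Remaining items: I1, I2, I3 (k = 3).
Σσᵢ² = 2.50 + 0.55 + 0.49 = 3.54
total variance = 3.54 + 2 × 0.36 = 4.26
α (item deleted) = (3/2)·(1 − 3.54/4.26) = 0.254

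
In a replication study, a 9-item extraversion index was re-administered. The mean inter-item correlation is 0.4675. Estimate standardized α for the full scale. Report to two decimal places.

Standardized α = k·r̄ / (1 + (k−1)·r̄) = 9 × 0.4675 / (1 + 8 × 0.4675)
  = 4.2075 / 4.7400 = 0.89

standardized α = 0.89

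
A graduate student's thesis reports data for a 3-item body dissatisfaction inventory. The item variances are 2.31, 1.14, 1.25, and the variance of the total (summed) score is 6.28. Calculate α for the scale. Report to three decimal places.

Σσ²ᵢ = 2.31 + 1.14 + 1.25 = 4.70
α = (k/(k−1))·(1 − Σσ²ᵢ/Var(T)) = (3/2)·(1 − 4.70/6.28) = 0.377

α = 0.377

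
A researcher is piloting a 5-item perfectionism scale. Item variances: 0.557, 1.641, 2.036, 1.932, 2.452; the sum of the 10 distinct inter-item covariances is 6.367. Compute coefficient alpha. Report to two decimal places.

Σσᵢ² = 0.557 + 1.641 + 2.036 + 1.932 + 2.452 = 8.618
Sum of distinct covariances = 6.367
σ²_total = Σσᵢ² + 2·Σcov = 8.618 + 2 × 6.367 = 21.352
α = (5/4)·(1 − 8.618/21.352) = 0.75

coefficient alpha = 0.75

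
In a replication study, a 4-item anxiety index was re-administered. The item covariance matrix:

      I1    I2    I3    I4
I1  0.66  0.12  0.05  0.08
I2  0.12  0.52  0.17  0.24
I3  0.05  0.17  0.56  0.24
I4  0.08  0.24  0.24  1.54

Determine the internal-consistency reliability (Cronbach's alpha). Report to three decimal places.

ΣVar(i) = 0.66 + 0.52 + 0.56 + 1.54 = 3.28
Sum of off-diagonal covariances = 0.90
total variance = 3.28 + 2 × 0.90 = 5.08
α = (k/(k−1))·(1 − ΣVar(i)/total variance) = (4/3)·(1 − 3.28/5.08) = 0.472

α = 0.472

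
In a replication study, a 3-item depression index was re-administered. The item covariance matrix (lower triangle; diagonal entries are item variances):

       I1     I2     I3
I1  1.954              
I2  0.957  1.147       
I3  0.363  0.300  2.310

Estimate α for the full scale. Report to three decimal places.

sum of item variances = 1.954 + 1.147 + 2.310 = 5.411
Sum of the distinct covariances = 1.620
σ²_T = 5.411 + 2 × 1.620 = 8.651
α = (k/(k−1))·(1 − sum of item variances/σ²_T) = (3/2)·(1 − 5.411/8.651) = 0.562

α = 0.562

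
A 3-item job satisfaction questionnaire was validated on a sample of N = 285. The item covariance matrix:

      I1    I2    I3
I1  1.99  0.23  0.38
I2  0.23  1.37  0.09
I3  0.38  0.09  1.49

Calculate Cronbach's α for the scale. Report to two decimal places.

Cronbach's α = 0.34

ΣVar(i) = 1.99 + 1.37 + 1.49 = 4.85
Sum of off-diagonal covariances = 0.70
σ²_T = 4.85 + 2 × 0.70 = 6.25
α = (k/(k−1))·(1 − ΣVar(i)/σ²_T) = (3/2)·(1 − 4.85/6.25) = 0.34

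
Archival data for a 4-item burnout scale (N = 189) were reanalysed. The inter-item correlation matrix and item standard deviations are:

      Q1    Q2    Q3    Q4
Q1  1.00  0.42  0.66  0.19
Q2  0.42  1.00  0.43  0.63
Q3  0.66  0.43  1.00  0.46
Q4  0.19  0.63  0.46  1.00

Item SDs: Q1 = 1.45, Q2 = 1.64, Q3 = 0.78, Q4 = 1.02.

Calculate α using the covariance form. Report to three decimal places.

α = 0.738

Σσ²ᵢ = 1.45² + 1.64² + 0.78² + 1.02² = 6.4409
Covariances σ_ij = r_ij · s_i · s_j:
  σ(Q1,Q2) = 0.42 × 1.45 × 1.64 = 0.9988
  σ(Q1,Q3) = 0.66 × 1.45 × 0.78 = 0.7465
  σ(Q1,Q4) = 0.19 × 1.45 × 1.02 = 0.2810
  σ(Q2,Q3) = 0.43 × 1.64 × 0.78 = 0.5501
  σ(Q2,Q4) = 0.63 × 1.64 × 1.02 = 1.0539
  σ(Q3,Q4) = 0.46 × 0.78 × 1.02 = 0.3660
σ²_T = Σσ²ᵢ + 2·Σσ_ij = 6.4409 + 2 × 3.9963 = 14.4335
α = (4/3)·(1 − 6.4409/14.4335) = 0.738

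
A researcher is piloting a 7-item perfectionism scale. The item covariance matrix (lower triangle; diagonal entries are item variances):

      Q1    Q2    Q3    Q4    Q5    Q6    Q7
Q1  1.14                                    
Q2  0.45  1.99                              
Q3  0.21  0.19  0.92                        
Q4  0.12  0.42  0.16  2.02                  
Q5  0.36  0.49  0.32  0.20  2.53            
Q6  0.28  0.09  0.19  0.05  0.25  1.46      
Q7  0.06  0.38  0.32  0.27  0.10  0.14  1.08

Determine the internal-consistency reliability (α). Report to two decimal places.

α = 0.55

Σσᵢ² = 1.14 + 1.99 + 0.92 + 2.02 + 2.53 + 1.46 + 1.08 = 11.14
Σ_{i<j} σ_ij = 5.05
Var(T) = 11.14 + 2 × 5.05 = 21.24
α = (k/(k−1))·(1 − Σσᵢ²/Var(T)) = (7/6)·(1 − 11.14/21.24) = 0.55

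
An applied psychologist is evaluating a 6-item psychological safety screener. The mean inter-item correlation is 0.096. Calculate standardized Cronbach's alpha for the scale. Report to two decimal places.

standardized Cronbach's alpha = 0.39

Standardized α = k·r̄ / (1 + (k−1)·r̄) = 6 × 0.096 / (1 + 5 × 0.096)
  = 0.5760 / 1.4800 = 0.39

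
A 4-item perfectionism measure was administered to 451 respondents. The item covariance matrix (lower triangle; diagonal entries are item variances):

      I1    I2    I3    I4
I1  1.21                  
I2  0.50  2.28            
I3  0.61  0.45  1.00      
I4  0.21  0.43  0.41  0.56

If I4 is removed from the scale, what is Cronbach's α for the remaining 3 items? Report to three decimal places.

Remaining items: I1, I2, I3 (k = 3).
sum of item variances = 1.21 + 2.28 + 1.00 = 4.49
total variance = 4.49 + 2 × 1.56 = 7.61
α (item deleted) = (3/2)·(1 − 4.49/7.61) = 0.615

Cronbach's α = 0.615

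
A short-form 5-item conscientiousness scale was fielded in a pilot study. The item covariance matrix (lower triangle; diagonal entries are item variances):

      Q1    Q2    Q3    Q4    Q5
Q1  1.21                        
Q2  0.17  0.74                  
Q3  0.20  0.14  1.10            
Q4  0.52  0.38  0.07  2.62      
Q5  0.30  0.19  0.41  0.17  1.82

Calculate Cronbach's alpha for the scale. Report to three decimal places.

Σσᵢ² = 1.21 + 0.74 + 1.10 + 2.62 + 1.82 = 7.49
Σ_{i<j} σ_ij = 2.55
total variance = 7.49 + 2 × 2.55 = 12.59
α = (k/(k−1))·(1 − Σσᵢ²/total variance) = (5/4)·(1 − 7.49/12.59) = 0.506

Cronbach's alpha = 0.506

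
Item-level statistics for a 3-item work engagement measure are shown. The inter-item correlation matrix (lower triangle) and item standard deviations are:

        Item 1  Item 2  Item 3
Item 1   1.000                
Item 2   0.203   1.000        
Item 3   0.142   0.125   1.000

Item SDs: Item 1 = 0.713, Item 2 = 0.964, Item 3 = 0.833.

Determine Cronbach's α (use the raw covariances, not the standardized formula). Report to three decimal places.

Σσ²ᵢ = 0.713² + 0.964² + 0.833² = 2.1316
Covariances σ_ij = r_ij · s_i · s_j:
  σ(Item 1,Item 2) = 0.203 × 0.713 × 0.964 = 0.1395
  σ(Item 1,Item 3) = 0.142 × 0.713 × 0.833 = 0.0843
  σ(Item 2,Item 3) = 0.125 × 0.964 × 0.833 = 0.1004
σ²_T = Σσ²ᵢ + 2·Σσ_ij = 2.1316 + 2 × 0.3242 = 2.7800
α = (3/2)·(1 − 2.1316/2.7800) = 0.350

α = 0.350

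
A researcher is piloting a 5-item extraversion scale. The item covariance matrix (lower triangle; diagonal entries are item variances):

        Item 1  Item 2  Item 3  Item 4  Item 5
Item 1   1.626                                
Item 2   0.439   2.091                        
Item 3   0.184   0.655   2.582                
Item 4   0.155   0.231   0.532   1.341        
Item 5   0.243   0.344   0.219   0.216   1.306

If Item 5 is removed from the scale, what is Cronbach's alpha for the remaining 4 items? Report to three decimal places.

α = 0.487

Remaining items: Item 1, Item 2, Item 3, Item 4 (k = 4).
Σσ²ᵢ = 1.626 + 2.091 + 2.582 + 1.341 = 7.640
Var(T) = 7.640 + 2 × 2.196 = 12.032
α (item deleted) = (4/3)·(1 − 7.640/12.032) = 0.487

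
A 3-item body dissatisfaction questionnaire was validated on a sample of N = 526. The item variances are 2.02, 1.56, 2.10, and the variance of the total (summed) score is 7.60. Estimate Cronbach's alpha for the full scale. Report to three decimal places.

α = 0.379

sum of item variances = 2.02 + 1.56 + 2.10 = 5.68
α = (k/(k−1))·(1 − sum of item variances/σ²_total) = (3/2)·(1 − 5.68/7.60) = 0.379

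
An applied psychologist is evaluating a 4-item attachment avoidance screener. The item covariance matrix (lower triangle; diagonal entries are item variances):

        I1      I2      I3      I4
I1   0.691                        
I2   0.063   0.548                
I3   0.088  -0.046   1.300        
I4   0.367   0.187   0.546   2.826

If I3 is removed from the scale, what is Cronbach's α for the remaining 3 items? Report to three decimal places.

Remaining items: I1, I2, I4 (k = 3).
sum of item variances = 0.691 + 0.548 + 2.826 = 4.065
Var(T) = 4.065 + 2 × 0.617 = 5.299
α (item deleted) = (3/2)·(1 − 4.065/5.299) = 0.349

Cronbach's α = 0.349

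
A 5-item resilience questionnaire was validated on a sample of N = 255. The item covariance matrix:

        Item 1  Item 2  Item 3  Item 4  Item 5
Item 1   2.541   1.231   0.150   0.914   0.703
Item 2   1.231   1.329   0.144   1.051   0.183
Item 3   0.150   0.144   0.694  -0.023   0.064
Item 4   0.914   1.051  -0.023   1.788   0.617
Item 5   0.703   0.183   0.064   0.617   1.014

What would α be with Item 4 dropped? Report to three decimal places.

α = 0.627

Remaining items: Item 1, Item 2, Item 3, Item 5 (k = 4).
Σσᵢ² = 2.541 + 1.329 + 0.694 + 1.014 = 5.578
σ²_total = 5.578 + 2 × 2.475 = 10.528
α (item deleted) = (4/3)·(1 − 5.578/10.528) = 0.627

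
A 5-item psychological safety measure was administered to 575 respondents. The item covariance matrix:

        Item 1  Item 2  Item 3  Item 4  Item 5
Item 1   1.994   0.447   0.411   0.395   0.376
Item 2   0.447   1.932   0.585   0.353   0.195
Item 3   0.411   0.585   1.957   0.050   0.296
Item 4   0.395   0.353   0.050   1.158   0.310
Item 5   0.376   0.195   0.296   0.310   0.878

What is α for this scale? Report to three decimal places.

Σσ²ᵢ = 1.994 + 1.932 + 1.957 + 1.158 + 0.878 = 7.919
Sum of the distinct covariances = 3.418
σ²_total = 7.919 + 2 × 3.418 = 14.755
α = (k/(k−1))·(1 − Σσ²ᵢ/σ²_total) = (5/4)·(1 − 7.919/14.755) = 0.579

α = 0.579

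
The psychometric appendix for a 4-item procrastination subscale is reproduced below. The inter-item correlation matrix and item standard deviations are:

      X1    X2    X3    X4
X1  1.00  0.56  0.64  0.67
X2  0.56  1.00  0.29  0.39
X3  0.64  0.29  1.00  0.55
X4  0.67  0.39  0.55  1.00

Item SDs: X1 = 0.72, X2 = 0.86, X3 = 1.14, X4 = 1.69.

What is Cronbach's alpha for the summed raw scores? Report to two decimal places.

Cronbach's alpha = 0.76

Σσ²ᵢ = 0.72² + 0.86² + 1.14² + 1.69² = 5.4137
Covariances σ_ij = r_ij · s_i · s_j:
  σ(X1,X2) = 0.56 × 0.72 × 0.86 = 0.3468
  σ(X1,X3) = 0.64 × 0.72 × 1.14 = 0.5253
  σ(X1,X4) = 0.67 × 0.72 × 1.69 = 0.8153
  σ(X2,X3) = 0.29 × 0.86 × 1.14 = 0.2843
  σ(X2,X4) = 0.39 × 0.86 × 1.69 = 0.5668
  σ(X3,X4) = 0.55 × 1.14 × 1.69 = 1.0596
σ²_T = Σσ²ᵢ + 2·Σσ_ij = 5.4137 + 2 × 3.5981 = 12.6099
α = (4/3)·(1 − 5.4137/12.6099) = 0.76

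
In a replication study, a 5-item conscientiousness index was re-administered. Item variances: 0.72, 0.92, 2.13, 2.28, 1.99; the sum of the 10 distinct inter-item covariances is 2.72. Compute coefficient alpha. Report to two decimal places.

α = 0.50

sum of item variances = 0.72 + 0.92 + 2.13 + 2.28 + 1.99 = 8.04
Sum of distinct covariances = 2.72
σ²_total = sum of item variances + 2·Σcov = 8.04 + 2 × 2.72 = 13.48
α = (5/4)·(1 − 8.04/13.48) = 0.50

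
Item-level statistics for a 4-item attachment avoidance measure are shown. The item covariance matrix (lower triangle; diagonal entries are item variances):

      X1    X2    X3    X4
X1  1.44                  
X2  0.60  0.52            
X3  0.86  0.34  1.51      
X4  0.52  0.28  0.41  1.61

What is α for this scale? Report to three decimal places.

Σσ²ᵢ = 1.44 + 0.52 + 1.51 + 1.61 = 5.08
Sum of off-diagonal covariances = 3.01
σ²_T = 5.08 + 2 × 3.01 = 11.10
α = (k/(k−1))·(1 − Σσ²ᵢ/σ²_T) = (4/3)·(1 − 5.08/11.10) = 0.723

α = 0.723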